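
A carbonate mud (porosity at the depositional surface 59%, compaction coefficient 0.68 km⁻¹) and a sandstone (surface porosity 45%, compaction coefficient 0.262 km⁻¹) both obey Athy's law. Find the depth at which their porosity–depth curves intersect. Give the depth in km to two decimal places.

Set φ₀ₐ e^(−βₐZ) = φ₀ᵦ e^(−βᵦZ) ⇒ ln(φ₀ₐ/φ₀ᵦ) = (βₐ − βᵦ)·Z
Z = ln(0.59/0.45) / (0.68 − 0.262) = 0.2709 / 0.418 = 0.648 km

0.65 km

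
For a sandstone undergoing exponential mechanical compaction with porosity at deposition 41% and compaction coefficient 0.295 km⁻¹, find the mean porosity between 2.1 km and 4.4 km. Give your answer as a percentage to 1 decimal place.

16.0%

⟨φ⟩ = (1/(z₂−z₁)) ∫ φ₀ e^(−kz) dz = φ₀·(e^(−k·z₁) − e^(−k·z₂)) / (k·(z₂−z₁))
e^(−0.295×2.1) = 0.5382; e^(−0.295×4.4) = 0.2731
⟨φ⟩ = 0.41 × (0.5382 − 0.2731) / (0.295 × 2.3) = 0.41 × 0.3908 = 0.1602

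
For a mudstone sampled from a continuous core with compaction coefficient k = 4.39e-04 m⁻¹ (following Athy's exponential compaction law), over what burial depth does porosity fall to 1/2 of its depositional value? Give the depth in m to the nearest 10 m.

1580 m

Working in km (1 km = 1000 m; k in km⁻¹ = k in m⁻¹ × 1000):
phi/phi₀ = 1/2 ⇒ exp(−k·z) = 1/2 ⇒ z = ln(2) / k
z = 0.6931 / 0.439 = 1.579 km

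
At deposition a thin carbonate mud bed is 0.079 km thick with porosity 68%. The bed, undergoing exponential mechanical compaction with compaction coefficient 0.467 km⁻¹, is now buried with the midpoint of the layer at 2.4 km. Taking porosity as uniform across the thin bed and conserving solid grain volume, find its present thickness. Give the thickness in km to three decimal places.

Porosity at 2.4 km: phi = 0.68·exp(−0.467×2.4) = 0.2217
Solid-volume conservation: h(1−phi) = h₀(1−phi₀) ⇒ h = h₀·(1−phi₀)/(1−phi)
h = 0.079 × (1 − 0.68)/(1 − 0.2217) = 0.079 × 0.4111 = 0.0325 km

0.032 km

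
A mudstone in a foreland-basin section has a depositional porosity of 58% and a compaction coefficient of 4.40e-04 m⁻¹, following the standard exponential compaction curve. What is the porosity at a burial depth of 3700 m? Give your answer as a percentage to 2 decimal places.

Working in km (1 km = 1000 m; k in km⁻¹ = k in m⁻¹ × 1000):
n = n₀·exp(−k·d) = 0.58 × exp(−0.44 × 3.7) = 0.58 × exp(−1.628)
  = 0.58 × 0.1963 = 0.1139

11.39%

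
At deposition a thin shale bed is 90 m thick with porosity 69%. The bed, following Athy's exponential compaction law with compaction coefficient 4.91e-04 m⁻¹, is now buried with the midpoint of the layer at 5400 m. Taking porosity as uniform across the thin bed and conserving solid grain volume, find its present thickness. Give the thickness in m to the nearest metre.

Working in km (1 km = 1000 m; β in km⁻¹ = β in m⁻¹ × 1000):
Porosity at 5.4 km: n = 0.69·exp(−0.491×5.4) = 0.0487
Solid-volume conservation: h(1−n) = h₀(1−n₀) ⇒ h = h₀·(1−n₀)/(1−n)
h = 0.09 × (1 − 0.69)/(1 − 0.0487) = 0.09 × 0.3259 = 0.0293 km

29 m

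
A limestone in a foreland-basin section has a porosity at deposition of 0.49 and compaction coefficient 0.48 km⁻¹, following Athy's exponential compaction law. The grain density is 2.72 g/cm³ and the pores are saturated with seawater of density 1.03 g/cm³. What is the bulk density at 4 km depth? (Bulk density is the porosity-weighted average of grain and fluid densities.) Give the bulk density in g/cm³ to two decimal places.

Porosity at depth: n = 0.49·exp(−0.48×4) = 0.49×0.1466 = 0.0718
Bulk density: ρ_b = (1−n)ρ_g + n·ρ_f = 0.9282×2.72 + 0.0718×1.03
       = 2.525 + 0.074 = 2.599 g/cm³

2.60 g/cm³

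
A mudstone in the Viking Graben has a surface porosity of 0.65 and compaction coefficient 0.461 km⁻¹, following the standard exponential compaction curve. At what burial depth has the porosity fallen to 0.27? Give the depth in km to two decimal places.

Invert Athy's law: d = ln(φ₀/φ) / k
d = ln(0.65/0.27) / 0.461 = ln(2.407) / 0.461 = 0.8786 / 0.461 = 1.906 km

1.91 km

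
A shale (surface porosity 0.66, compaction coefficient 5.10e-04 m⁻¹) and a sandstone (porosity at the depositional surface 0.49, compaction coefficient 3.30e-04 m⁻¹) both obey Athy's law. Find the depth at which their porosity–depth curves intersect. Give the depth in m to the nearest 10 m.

Working in km (1 km = 1000 m; c in km⁻¹ = c in m⁻¹ × 1000):
Set φ₀ₐ e^(−cₐd) = φ₀ᵦ e^(−cᵦd) ⇒ ln(φ₀ₐ/φ₀ᵦ) = (cₐ − cᵦ)·d
d = ln(0.66/0.49) / (0.51 − 0.33) = 0.2978 / 0.18 = 1.655 km

1650 m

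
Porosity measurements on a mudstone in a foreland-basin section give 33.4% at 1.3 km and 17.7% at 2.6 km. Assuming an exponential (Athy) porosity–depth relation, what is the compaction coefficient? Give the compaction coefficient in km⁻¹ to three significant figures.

0.488 km⁻¹

Athy: n(d) = n₀ e^(−kd) ⇒ n₁/n₂ = e^{k(d₂−d₁)} ⇒ k = ln(n₁/n₂)/(d₂−d₁)
k = ln(0.334/0.177) / (2.6 − 1.3) = ln(1.887) / 1.3 = 0.6350 / 1.3 = 0.4885 km⁻¹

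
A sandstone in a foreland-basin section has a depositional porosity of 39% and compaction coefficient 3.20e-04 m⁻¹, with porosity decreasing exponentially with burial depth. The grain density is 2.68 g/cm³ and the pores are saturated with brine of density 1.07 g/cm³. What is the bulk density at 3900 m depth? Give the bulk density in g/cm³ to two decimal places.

Working in km (1 km = 1000 m; k in km⁻¹ = k in m⁻¹ × 1000):
Porosity at depth: φ = 0.39·exp(−0.32×3.9) = 0.39×0.2871 = 0.1120
Bulk density: ρ_b = (1−φ)ρ_g + φ·ρ_f = 0.8880×2.68 + 0.1120×1.07
       = 2.380 + 0.120 = 2.500 g/cm³

2.50 g/cm³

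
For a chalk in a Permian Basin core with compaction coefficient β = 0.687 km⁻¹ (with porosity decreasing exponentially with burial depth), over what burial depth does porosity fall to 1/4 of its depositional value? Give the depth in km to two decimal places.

phi/phi₀ = 1/4 ⇒ exp(−β·Z) = 1/4 ⇒ Z = ln(4) / β
Z = 1.3863 / 0.687 = 2.018 km

2.02 km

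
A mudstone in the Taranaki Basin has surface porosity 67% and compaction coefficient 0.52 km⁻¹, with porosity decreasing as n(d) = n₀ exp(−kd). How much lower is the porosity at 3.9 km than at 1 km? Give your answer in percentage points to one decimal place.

n(1) = 0.67·e^(−0.52×1) = 0.3983
n(3.9) = 0.67·e^(−0.52×3.9) = 0.0882
Δn = 0.3983 − 0.0882 = 0.3102

31.0 percentage points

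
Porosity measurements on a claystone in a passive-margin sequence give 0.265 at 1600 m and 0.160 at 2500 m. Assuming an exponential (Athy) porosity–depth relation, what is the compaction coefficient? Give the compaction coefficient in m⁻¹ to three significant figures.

0.000561 m⁻¹

Working in km (1 km = 1000 m; k in km⁻¹ = k in m⁻¹ × 1000):
Athy: φ(z) = φ₀ e^(−kz) ⇒ φ₁/φ₂ = e^{k(z₂−z₁)} ⇒ k = ln(φ₁/φ₂)/(z₂−z₁)
k = ln(0.265/0.16) / (2.5 − 1.6) = ln(1.656) / 0.9 = 0.5046 / 0.9 = 0.5606 km⁻¹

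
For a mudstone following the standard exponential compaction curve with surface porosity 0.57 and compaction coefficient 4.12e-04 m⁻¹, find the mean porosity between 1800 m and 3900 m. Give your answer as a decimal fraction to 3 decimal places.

0.182

Working in km (1 km = 1000 m; β in km⁻¹ = β in m⁻¹ × 1000):
⟨φ⟩ = (1/(d₂−d₁)) ∫ φ₀ e^(−βd) dd = φ₀·(e^(−β·d₁) − e^(−β·d₂)) / (β·(d₂−d₁))
e^(−0.412×1.8) = 0.4764; e^(−0.412×3.9) = 0.2005
⟨φ⟩ = 0.57 × (0.4764 − 0.2005) / (0.412 × 2.1) = 0.57 × 0.3188 = 0.1817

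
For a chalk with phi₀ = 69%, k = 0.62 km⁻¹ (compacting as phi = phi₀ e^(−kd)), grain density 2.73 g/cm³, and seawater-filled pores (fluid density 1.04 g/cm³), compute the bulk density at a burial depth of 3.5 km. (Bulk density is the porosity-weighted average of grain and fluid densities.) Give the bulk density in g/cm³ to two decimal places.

Porosity at depth: phi = 0.69·exp(−0.62×3.5) = 0.69×0.1142 = 0.0788
Bulk density: ρ_b = (1−phi)ρ_g + phi·ρ_f = 0.9212×2.73 + 0.0788×1.04
       = 2.515 + 0.082 = 2.597 g/cm³

2.60 g/cm³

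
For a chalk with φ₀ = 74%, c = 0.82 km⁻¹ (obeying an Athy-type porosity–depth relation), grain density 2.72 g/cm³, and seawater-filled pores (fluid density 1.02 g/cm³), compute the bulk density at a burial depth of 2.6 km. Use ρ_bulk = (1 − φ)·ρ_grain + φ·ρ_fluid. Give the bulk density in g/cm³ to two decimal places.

Porosity at depth: φ = 0.74·exp(−0.82×2.6) = 0.74×0.1186 = 0.0878
Bulk density: ρ_b = (1−φ)ρ_g + φ·ρ_f = 0.9122×2.72 + 0.0878×1.02
       = 2.481 + 0.090 = 2.571 g/cm³

2.57 g/cm³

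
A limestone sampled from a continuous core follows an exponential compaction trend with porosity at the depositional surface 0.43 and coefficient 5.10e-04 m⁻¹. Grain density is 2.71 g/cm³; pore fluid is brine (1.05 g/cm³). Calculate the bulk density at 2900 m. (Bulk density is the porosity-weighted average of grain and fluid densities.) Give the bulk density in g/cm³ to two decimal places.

Working in km (1 km = 1000 m; c in km⁻¹ = c in m⁻¹ × 1000):
Porosity at depth: φ = 0.43·exp(−0.51×2.9) = 0.43×0.2279 = 0.0980
Bulk density: ρ_b = (1−φ)ρ_g + φ·ρ_f = 0.9020×2.71 + 0.0980×1.05
       = 2.444 + 0.103 = 2.547 g/cm³

2.55 g/cm³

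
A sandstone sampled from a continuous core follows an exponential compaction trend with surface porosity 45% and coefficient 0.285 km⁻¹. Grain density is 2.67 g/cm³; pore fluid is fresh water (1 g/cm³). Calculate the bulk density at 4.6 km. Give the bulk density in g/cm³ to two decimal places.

Porosity at depth: φ = 0.45·exp(−0.285×4.6) = 0.45×0.2696 = 0.1213
Bulk density: ρ_b = (1−φ)ρ_g + φ·ρ_f = 0.8787×2.67 + 0.1213×1
       = 2.346 + 0.121 = 2.467 g/cm³

2.47 g/cm³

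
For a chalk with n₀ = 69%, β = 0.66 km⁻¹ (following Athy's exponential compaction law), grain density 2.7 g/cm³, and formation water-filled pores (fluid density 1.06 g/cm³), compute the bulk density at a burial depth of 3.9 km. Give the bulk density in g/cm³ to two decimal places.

2.61 g/cm³

Porosity at depth: n = 0.69·exp(−0.66×3.9) = 0.69×0.0762 = 0.0526
Bulk density: ρ_b = (1−n)ρ_g + n·ρ_f = 0.9474×2.7 + 0.0526×1.06
       = 2.558 + 0.056 = 2.614 g/cm³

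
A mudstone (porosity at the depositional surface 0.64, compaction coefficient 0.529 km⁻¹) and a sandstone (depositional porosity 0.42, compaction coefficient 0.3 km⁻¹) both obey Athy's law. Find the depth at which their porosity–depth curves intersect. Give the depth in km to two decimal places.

Set phi₀ₐ e^(−kₐZ) = phi₀ᵦ e^(−kᵦZ) ⇒ ln(phi₀ₐ/phi₀ᵦ) = (kₐ − kᵦ)·Z
Z = ln(0.64/0.42) / (0.529 − 0.3) = 0.4212 / 0.229 = 1.839 km

1.84 km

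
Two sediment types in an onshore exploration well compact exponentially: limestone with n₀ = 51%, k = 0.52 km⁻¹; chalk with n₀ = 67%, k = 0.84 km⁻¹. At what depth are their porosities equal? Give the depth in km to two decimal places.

0.85 km

Set n₀ₐ e^(−kₐZ) = n₀ᵦ e^(−kᵦZ) ⇒ ln(n₀ₐ/n₀ᵦ) = (kₐ − kᵦ)·Z
Z = ln(0.51/0.67) / (0.52 − 0.84) = -0.2729 / -0.32 = 0.853 km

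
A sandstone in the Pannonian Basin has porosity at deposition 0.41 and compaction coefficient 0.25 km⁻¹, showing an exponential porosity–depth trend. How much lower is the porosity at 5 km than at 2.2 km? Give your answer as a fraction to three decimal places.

phi(2.2) = 0.41·e^(−0.25×2.2) = 0.2365
phi(5) = 0.41·e^(−0.25×5) = 0.1175
Δphi = 0.2365 − 0.1175 = 0.1191

0.119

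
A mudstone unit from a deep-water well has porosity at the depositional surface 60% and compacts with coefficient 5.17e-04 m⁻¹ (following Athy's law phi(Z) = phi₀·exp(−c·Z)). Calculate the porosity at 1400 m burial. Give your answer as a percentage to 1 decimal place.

29.1%

Working in km (1 km = 1000 m; c in km⁻¹ = c in m⁻¹ × 1000):
phi = phi₀·exp(−c·Z) = 0.6 × exp(−0.517 × 1.4) = 0.6 × exp(−0.7238)
  = 0.6 × 0.4849 = 0.2909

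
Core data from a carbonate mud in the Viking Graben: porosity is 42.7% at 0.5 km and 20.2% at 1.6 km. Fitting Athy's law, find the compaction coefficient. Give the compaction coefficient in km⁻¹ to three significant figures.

0.680 km⁻¹

Athy: phi(d) = phi₀ e^(−βd) ⇒ phi₁/phi₂ = e^{β(d₂−d₁)} ⇒ β = ln(phi₁/phi₂)/(d₂−d₁)
β = ln(0.427/0.202) / (1.6 − 0.5) = ln(2.114) / 1.1 = 0.7485 / 1.1 = 0.6805 km⁻¹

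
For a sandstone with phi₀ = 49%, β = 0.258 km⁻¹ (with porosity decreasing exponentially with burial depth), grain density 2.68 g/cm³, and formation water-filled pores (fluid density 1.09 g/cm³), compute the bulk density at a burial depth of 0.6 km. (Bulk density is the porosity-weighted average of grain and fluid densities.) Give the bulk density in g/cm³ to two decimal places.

2.01 g/cm³

Porosity at depth: phi = 0.49·exp(−0.258×0.6) = 0.49×0.8566 = 0.4197
Bulk density: ρ_b = (1−phi)ρ_g + phi·ρ_f = 0.5803×2.68 + 0.4197×1.09
       = 1.555 + 0.458 = 2.013 g/cm³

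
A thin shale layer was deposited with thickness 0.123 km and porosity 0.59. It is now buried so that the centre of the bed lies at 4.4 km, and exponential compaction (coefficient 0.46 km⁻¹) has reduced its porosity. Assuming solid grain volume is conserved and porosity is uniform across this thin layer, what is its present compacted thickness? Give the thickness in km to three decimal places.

Porosity at 4.4 km: φ = 0.59·exp(−0.46×4.4) = 0.0780
Solid-volume conservation: h(1−φ) = h₀(1−φ₀) ⇒ h = h₀·(1−φ₀)/(1−φ)
h = 0.123 × (1 − 0.59)/(1 − 0.0780) = 0.123 × 0.4447 = 0.0547 km

0.055 km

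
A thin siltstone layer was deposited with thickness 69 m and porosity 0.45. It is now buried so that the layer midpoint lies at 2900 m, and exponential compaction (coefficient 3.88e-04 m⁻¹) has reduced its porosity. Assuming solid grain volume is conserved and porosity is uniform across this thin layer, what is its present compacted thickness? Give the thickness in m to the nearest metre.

44 m

Working in km (1 km = 1000 m; k in km⁻¹ = k in m⁻¹ × 1000):
Porosity at 2.9 km: n = 0.45·exp(−0.388×2.9) = 0.1461
Solid-volume conservation: h(1−n) = h₀(1−n₀) ⇒ h = h₀·(1−n₀)/(1−n)
h = 0.069 × (1 − 0.45)/(1 − 0.1461) = 0.069 × 0.6441 = 0.0444 km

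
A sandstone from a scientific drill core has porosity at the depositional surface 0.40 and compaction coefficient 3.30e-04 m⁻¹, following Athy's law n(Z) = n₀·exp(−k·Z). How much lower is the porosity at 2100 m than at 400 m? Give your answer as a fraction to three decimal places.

0.151

Working in km (1 km = 1000 m; k in km⁻¹ = k in m⁻¹ × 1000):
n(0.4) = 0.4·e^(−0.33×0.4) = 0.3505
n(2.1) = 0.4·e^(−0.33×2.1) = 0.2000
Δn = 0.3505 − 0.2000 = 0.1505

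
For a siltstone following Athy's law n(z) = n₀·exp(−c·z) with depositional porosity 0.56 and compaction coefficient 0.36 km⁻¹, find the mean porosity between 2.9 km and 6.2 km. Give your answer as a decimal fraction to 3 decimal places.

⟨n⟩ = (1/(z₂−z₁)) ∫ n₀ e^(−cz) dz = n₀·(e^(−c·z₁) − e^(−c·z₂)) / (c·(z₂−z₁))
e^(−0.36×2.9) = 0.3520; e^(−0.36×6.2) = 0.1073
⟨n⟩ = 0.56 × (0.3520 − 0.1073) / (0.36 × 3.3) = 0.56 × 0.2060 = 0.1154

0.115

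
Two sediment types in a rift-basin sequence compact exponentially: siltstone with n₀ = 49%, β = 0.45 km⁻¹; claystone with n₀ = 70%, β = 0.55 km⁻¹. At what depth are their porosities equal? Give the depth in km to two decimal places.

3.57 km

Set n₀ₐ e^(−βₐZ) = n₀ᵦ e^(−βᵦZ) ⇒ ln(n₀ₐ/n₀ᵦ) = (βₐ − βᵦ)·Z
Z = ln(0.49/0.7) / (0.45 − 0.55) = -0.3567 / -0.1 = 3.567 km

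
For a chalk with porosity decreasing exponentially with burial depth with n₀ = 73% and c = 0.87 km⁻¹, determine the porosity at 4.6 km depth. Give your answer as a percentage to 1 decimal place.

1.3%

n = n₀·exp(−c·Z) = 0.73 × exp(−0.87 × 4.6) = 0.73 × exp(−4.002)
  = 0.73 × 0.0183 = 0.0133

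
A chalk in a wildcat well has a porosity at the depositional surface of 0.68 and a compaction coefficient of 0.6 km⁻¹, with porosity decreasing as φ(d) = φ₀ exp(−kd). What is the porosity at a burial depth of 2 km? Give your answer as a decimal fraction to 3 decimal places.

φ = φ₀·exp(−k·d) = 0.68 × exp(−0.6 × 2) = 0.68 × exp(−1.2)
  = 0.68 × 0.3012 = 0.2048

0.205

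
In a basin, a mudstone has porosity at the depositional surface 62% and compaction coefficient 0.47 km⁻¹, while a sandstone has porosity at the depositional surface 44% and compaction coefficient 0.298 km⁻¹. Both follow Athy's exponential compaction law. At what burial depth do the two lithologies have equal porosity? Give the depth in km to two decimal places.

1.99 km

Set φ₀ₐ e^(−βₐZ) = φ₀ᵦ e^(−βᵦZ) ⇒ ln(φ₀ₐ/φ₀ᵦ) = (βₐ − βᵦ)·Z
Z = ln(0.62/0.44) / (0.47 − 0.298) = 0.3429 / 0.172 = 1.994 km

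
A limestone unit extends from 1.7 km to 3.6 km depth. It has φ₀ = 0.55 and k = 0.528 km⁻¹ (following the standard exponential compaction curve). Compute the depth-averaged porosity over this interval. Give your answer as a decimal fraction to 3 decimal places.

⟨φ⟩ = (1/(Z₂−Z₁)) ∫ φ₀ e^(−kZ) dZ = φ₀·(e^(−k·Z₁) − e^(−k·Z₂)) / (k·(Z₂−Z₁))
e^(−0.528×1.7) = 0.4075; e^(−0.528×3.6) = 0.1494
⟨φ⟩ = 0.55 × (0.4075 − 0.1494) / (0.528 × 1.9) = 0.55 × 0.2573 = 0.1415

0.142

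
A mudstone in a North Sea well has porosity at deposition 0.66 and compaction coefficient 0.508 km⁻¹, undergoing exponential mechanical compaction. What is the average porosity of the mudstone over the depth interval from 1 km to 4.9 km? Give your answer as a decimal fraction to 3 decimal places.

⟨phi⟩ = (1/(d₂−d₁)) ∫ phi₀ e^(−βd) dd = phi₀·(e^(−β·d₁) − e^(−β·d₂)) / (β·(d₂−d₁))
e^(−0.508×1) = 0.6017; e^(−0.508×4.9) = 0.0830
⟨phi⟩ = 0.66 × (0.6017 − 0.0830) / (0.508 × 3.9) = 0.66 × 0.2618 = 0.1728

0.173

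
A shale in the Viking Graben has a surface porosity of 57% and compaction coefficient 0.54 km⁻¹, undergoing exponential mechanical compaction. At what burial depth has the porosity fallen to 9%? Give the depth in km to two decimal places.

3.42 km

Invert Athy's law: d = ln(n₀/n) / c
d = ln(0.57/0.09) / 0.54 = ln(6.333) / 0.54 = 1.8458 / 0.54 = 3.418 km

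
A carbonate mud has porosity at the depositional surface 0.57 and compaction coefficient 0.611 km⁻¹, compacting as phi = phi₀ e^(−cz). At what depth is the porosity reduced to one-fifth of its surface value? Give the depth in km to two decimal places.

phi/phi₀ = 1/5 ⇒ exp(−c·z) = 1/5 ⇒ z = ln(5) / c
z = 1.6094 / 0.611 = 2.634 km

2.63 km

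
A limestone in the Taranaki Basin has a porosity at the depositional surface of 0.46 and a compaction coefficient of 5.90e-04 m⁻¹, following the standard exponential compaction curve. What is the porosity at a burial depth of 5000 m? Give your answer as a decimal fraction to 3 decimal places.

Working in km (1 km = 1000 m; β in km⁻¹ = β in m⁻¹ × 1000):
n = n₀·exp(−β·d) = 0.46 × exp(−0.59 × 5) = 0.46 × exp(−2.95)
  = 0.46 × 0.0523 = 0.0241

0.024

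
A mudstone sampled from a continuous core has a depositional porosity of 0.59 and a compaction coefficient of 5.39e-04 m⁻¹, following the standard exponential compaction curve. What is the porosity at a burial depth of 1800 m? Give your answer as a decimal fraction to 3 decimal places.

Working in km (1 km = 1000 m; k in km⁻¹ = k in m⁻¹ × 1000):
n = n₀·exp(−k·Z) = 0.59 × exp(−0.539 × 1.8) = 0.59 × exp(−0.9702)
  = 0.59 × 0.3790 = 0.2236

0.224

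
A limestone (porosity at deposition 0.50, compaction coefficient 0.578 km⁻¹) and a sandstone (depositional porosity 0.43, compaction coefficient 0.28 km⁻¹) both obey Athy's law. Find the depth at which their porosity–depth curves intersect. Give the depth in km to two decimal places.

0.51 km

Set n₀ₐ e^(−kₐZ) = n₀ᵦ e^(−kᵦZ) ⇒ ln(n₀ₐ/n₀ᵦ) = (kₐ − kᵦ)·Z
Z = ln(0.5/0.43) / (0.578 − 0.28) = 0.1508 / 0.298 = 0.506 km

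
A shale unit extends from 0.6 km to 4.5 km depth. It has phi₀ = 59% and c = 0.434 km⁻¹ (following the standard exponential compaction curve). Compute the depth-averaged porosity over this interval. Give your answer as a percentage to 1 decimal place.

21.9%

⟨phi⟩ = (1/(z₂−z₁)) ∫ phi₀ e^(−cz) dz = phi₀·(e^(−c·z₁) − e^(−c·z₂)) / (c·(z₂−z₁))
e^(−0.434×0.6) = 0.7707; e^(−0.434×4.5) = 0.1418
⟨phi⟩ = 0.59 × (0.7707 − 0.1418) / (0.434 × 3.9) = 0.59 × 0.3716 = 0.2192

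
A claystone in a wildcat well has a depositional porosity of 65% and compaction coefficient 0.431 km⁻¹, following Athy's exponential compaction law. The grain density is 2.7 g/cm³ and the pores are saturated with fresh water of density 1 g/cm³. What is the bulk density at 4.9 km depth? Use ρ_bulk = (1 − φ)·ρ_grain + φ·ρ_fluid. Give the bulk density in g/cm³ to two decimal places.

2.57 g/cm³

Porosity at depth: phi = 0.65·exp(−0.431×4.9) = 0.65×0.1210 = 0.0787
Bulk density: ρ_b = (1−phi)ρ_g + phi·ρ_f = 0.9213×2.7 + 0.0787×1
       = 2.488 + 0.079 = 2.566 g/cm³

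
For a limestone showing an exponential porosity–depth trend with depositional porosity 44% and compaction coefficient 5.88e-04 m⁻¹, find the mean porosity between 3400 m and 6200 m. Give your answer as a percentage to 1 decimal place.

Working in km (1 km = 1000 m; β in km⁻¹ = β in m⁻¹ × 1000):
⟨φ⟩ = (1/(Z₂−Z₁)) ∫ φ₀ e^(−βZ) dZ = φ₀·(e^(−β·Z₁) − e^(−β·Z₂)) / (β·(Z₂−Z₁))
e^(−0.588×3.4) = 0.1354; e^(−0.588×6.2) = 0.0261
⟨φ⟩ = 0.44 × (0.1354 − 0.0261) / (0.588 × 2.8) = 0.44 × 0.0664 = 0.0292

2.9%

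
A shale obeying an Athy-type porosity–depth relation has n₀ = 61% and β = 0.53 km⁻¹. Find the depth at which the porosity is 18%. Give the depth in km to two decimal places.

Invert Athy's law: Z = ln(n₀/n) / β
Z = ln(0.61/0.18) / 0.53 = ln(3.389) / 0.53 = 1.2205 / 0.53 = 2.303 km

2.30 km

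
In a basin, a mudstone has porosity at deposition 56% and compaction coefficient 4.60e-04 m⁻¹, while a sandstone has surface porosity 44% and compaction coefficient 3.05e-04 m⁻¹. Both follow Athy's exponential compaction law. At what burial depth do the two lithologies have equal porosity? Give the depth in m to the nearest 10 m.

1560 m

Working in km (1 km = 1000 m; β in km⁻¹ = β in m⁻¹ × 1000):
Set phi₀ₐ e^(−βₐz) = phi₀ᵦ e^(−βᵦz) ⇒ ln(phi₀ₐ/phi₀ᵦ) = (βₐ − βᵦ)·z
z = ln(0.56/0.44) / (0.46 − 0.305) = 0.2412 / 0.155 = 1.556 km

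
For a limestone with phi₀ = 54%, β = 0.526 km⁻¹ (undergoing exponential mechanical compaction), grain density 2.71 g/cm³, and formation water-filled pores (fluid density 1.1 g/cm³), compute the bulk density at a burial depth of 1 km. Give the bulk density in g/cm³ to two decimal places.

Porosity at depth: phi = 0.54·exp(−0.526×1) = 0.54×0.5910 = 0.3191
Bulk density: ρ_b = (1−phi)ρ_g + phi·ρ_f = 0.6809×2.71 + 0.3191×1.1
       = 1.845 + 0.351 = 2.196 g/cm³

2.20 g/cm³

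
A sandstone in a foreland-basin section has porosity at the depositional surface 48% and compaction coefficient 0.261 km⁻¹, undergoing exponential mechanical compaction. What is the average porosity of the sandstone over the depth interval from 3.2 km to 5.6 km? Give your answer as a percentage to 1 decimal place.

15.5%

⟨n⟩ = (1/(z₂−z₁)) ∫ n₀ e^(−βz) dz = n₀·(e^(−β·z₁) − e^(−β·z₂)) / (β·(z₂−z₁))
e^(−0.261×3.2) = 0.4338; e^(−0.261×5.6) = 0.2319
⟨n⟩ = 0.48 × (0.4338 − 0.2319) / (0.261 × 2.4) = 0.48 × 0.3224 = 0.1547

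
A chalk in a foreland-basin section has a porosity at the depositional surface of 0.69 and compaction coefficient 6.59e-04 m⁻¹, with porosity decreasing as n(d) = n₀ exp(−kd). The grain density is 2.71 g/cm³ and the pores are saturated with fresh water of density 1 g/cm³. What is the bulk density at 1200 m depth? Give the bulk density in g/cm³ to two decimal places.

2.17 g/cm³

Working in km (1 km = 1000 m; k in km⁻¹ = k in m⁻¹ × 1000):
Porosity at depth: n = 0.69·exp(−0.659×1.2) = 0.69×0.4535 = 0.3129
Bulk density: ρ_b = (1−n)ρ_g + n·ρ_f = 0.6871×2.71 + 0.3129×1
       = 1.862 + 0.313 = 2.175 g/cm³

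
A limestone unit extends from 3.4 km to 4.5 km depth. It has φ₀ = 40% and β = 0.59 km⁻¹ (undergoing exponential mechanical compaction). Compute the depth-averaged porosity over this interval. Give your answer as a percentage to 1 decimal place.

⟨φ⟩ = (1/(Z₂−Z₁)) ∫ φ₀ e^(−βZ) dZ = φ₀·(e^(−β·Z₁) − e^(−β·Z₂)) / (β·(Z₂−Z₁))
e^(−0.59×3.4) = 0.1345; e^(−0.59×4.5) = 0.0703
⟨φ⟩ = 0.4 × (0.1345 − 0.0703) / (0.59 × 1.1) = 0.4 × 0.0990 = 0.0396

4.0%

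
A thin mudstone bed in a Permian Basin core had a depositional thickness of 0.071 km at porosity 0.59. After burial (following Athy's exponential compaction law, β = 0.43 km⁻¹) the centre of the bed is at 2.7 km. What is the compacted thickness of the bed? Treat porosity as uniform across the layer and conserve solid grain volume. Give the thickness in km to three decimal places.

Porosity at 2.7 km: φ = 0.59·exp(−0.43×2.7) = 0.1848
Solid-volume conservation: h(1−φ) = h₀(1−φ₀) ⇒ h = h₀·(1−φ₀)/(1−φ)
h = 0.071 × (1 − 0.59)/(1 − 0.1848) = 0.071 × 0.5029 = 0.0357 km

0.036 km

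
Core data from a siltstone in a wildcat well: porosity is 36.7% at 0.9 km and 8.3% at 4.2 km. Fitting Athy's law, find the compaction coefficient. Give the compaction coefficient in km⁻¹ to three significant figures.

Athy: phi(Z) = phi₀ e^(−βZ) ⇒ phi₁/phi₂ = e^{β(Z₂−Z₁)} ⇒ β = ln(phi₁/phi₂)/(Z₂−Z₁)
β = ln(0.367/0.083) / (4.2 − 0.9) = ln(4.422) / 3.3 = 1.4865 / 3.3 = 0.4505 km⁻¹

0.450 km⁻¹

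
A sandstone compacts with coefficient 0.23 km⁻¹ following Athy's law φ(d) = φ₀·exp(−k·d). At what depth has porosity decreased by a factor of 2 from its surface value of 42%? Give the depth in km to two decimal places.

φ/φ₀ = 1/2 ⇒ exp(−k·d) = 1/2 ⇒ d = ln(2) / k
d = 0.6931 / 0.23 = 3.014 km

3.01 km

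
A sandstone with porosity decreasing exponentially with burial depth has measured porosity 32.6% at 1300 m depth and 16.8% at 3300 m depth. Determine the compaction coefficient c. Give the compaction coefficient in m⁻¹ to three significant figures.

0.000331 m⁻¹

Working in km (1 km = 1000 m; c in km⁻¹ = c in m⁻¹ × 1000):
Athy: φ(Z) = φ₀ e^(−cZ) ⇒ φ₁/φ₂ = e^{c(Z₂−Z₁)} ⇒ c = ln(φ₁/φ₂)/(Z₂−Z₁)
c = ln(0.326/0.168) / (3.3 − 1.3) = ln(1.94) / 2 = 0.6629 / 2 = 0.3315 km⁻¹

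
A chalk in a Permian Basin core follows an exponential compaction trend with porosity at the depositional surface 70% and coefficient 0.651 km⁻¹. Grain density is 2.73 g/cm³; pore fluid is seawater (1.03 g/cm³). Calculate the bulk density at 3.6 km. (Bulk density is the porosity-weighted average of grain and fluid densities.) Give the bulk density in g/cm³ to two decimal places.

2.62 g/cm³

Porosity at depth: n = 0.7·exp(−0.651×3.6) = 0.7×0.0960 = 0.0672
Bulk density: ρ_b = (1−n)ρ_g + n·ρ_f = 0.9328×2.73 + 0.0672×1.03
       = 2.547 + 0.069 = 2.616 g/cm³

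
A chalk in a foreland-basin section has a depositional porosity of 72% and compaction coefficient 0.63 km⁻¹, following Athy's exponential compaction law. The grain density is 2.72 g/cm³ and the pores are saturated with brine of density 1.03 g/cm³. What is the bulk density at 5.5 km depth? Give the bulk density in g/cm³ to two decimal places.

Porosity at depth: φ = 0.72·exp(−0.63×5.5) = 0.72×0.0313 = 0.0225
Bulk density: ρ_b = (1−φ)ρ_g + φ·ρ_f = 0.9775×2.72 + 0.0225×1.03
       = 2.659 + 0.023 = 2.682 g/cm³

2.68 g/cm³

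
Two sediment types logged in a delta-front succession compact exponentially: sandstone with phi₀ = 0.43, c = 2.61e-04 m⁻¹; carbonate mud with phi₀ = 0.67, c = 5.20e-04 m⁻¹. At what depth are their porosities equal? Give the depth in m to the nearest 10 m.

1710 m

Working in km (1 km = 1000 m; c in km⁻¹ = c in m⁻¹ × 1000):
Set phi₀ₐ e^(−cₐZ) = phi₀ᵦ e^(−cᵦZ) ⇒ ln(phi₀ₐ/phi₀ᵦ) = (cₐ − cᵦ)·Z
Z = ln(0.43/0.67) / (0.261 − 0.52) = -0.4435 / -0.259 = 1.712 km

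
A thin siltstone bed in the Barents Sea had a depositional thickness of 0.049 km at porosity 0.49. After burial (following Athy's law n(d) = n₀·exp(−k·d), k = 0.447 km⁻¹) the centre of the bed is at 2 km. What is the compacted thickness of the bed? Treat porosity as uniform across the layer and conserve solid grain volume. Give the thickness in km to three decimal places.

0.031 km

Porosity at 2 km: n = 0.49·exp(−0.447×2) = 0.2004
Solid-volume conservation: h(1−n) = h₀(1−n₀) ⇒ h = h₀·(1−n₀)/(1−n)
h = 0.049 × (1 − 0.49)/(1 − 0.2004) = 0.049 × 0.6378 = 0.0313 km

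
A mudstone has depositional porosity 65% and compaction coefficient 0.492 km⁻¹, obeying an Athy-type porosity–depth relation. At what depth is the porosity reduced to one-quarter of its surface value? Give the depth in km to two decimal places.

phi/phi₀ = 1/4 ⇒ exp(−c·z) = 1/4 ⇒ z = ln(4) / c
z = 1.3863 / 0.492 = 2.818 km

2.82 km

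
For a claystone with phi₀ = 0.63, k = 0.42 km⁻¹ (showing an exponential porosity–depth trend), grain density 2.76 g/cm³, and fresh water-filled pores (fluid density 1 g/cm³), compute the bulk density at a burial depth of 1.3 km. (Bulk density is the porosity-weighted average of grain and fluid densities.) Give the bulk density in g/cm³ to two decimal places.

2.12 g/cm³

Porosity at depth: phi = 0.63·exp(−0.42×1.3) = 0.63×0.5793 = 0.3649
Bulk density: ρ_b = (1−phi)ρ_g + phi·ρ_f = 0.6351×2.76 + 0.3649×1
       = 1.753 + 0.365 = 2.118 g/cm³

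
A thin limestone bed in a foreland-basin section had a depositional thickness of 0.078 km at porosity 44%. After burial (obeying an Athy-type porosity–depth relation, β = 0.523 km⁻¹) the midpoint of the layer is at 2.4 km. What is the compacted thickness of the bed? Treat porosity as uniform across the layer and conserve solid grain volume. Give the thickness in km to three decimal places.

Porosity at 2.4 km: φ = 0.44·exp(−0.523×2.4) = 0.1254
Solid-volume conservation: h(1−φ) = h₀(1−φ₀) ⇒ h = h₀·(1−φ₀)/(1−φ)
h = 0.078 × (1 − 0.44)/(1 − 0.1254) = 0.078 × 0.6403 = 0.0499 km

0.050 km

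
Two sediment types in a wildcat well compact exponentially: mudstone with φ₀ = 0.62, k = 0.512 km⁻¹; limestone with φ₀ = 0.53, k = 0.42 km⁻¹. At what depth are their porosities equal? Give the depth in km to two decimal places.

1.70 km

Set φ₀ₐ e^(−kₐz) = φ₀ᵦ e^(−kᵦz) ⇒ ln(φ₀ₐ/φ₀ᵦ) = (kₐ − kᵦ)·z
z = ln(0.62/0.53) / (0.512 − 0.42) = 0.1568 / 0.092 = 1.705 km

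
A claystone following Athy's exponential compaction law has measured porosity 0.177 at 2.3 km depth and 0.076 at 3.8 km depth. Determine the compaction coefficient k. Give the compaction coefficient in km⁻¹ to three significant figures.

0.564 km⁻¹

Athy: n(Z) = n₀ e^(−kZ) ⇒ n₁/n₂ = e^{k(Z₂−Z₁)} ⇒ k = ln(n₁/n₂)/(Z₂−Z₁)
k = ln(0.177/0.076) / (3.8 − 2.3) = ln(2.329) / 1.5 = 0.8454 / 1.5 = 0.5636 km⁻¹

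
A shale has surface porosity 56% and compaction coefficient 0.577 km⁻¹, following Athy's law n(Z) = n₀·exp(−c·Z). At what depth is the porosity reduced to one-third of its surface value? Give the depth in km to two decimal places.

1.90 km

n/n₀ = 1/3 ⇒ exp(−c·Z) = 1/3 ⇒ Z = ln(3) / c
Z = 1.0986 / 0.577 = 1.904 km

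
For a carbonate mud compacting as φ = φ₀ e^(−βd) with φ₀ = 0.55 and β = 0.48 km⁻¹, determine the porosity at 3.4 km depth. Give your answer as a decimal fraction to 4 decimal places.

φ = φ₀·exp(−β·d) = 0.55 × exp(−0.48 × 3.4) = 0.55 × exp(−1.632)
  = 0.55 × 0.1955 = 0.1075

0.1075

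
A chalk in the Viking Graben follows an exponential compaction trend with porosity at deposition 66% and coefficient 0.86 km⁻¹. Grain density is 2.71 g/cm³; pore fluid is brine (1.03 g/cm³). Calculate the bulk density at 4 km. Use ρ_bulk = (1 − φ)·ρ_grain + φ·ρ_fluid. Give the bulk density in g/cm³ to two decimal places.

Porosity at depth: φ = 0.66·exp(−0.86×4) = 0.66×0.0321 = 0.0212
Bulk density: ρ_b = (1−φ)ρ_g + φ·ρ_f = 0.9788×2.71 + 0.0212×1.03
       = 2.653 + 0.022 = 2.674 g/cm³

2.67 g/cm³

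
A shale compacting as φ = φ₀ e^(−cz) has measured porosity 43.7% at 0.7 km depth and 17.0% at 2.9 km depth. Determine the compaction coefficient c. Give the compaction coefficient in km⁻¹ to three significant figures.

Athy: φ(z) = φ₀ e^(−cz) ⇒ φ₁/φ₂ = e^{c(z₂−z₁)} ⇒ c = ln(φ₁/φ₂)/(z₂−z₁)
c = ln(0.437/0.17) / (2.9 − 0.7) = ln(2.571) / 2.2 = 0.9441 / 2.2 = 0.4292 km⁻¹

0.429 km⁻¹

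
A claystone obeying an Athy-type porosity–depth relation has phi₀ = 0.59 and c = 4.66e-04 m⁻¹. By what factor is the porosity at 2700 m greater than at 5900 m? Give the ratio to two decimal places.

Working in km (1 km = 1000 m; c in km⁻¹ = c in m⁻¹ × 1000):
phi(z₁)/phi(z₂) = e^(−c·z₁)/e^(−c·z₂) = e^{c(z₂−z₁)}
= exp(0.466 × 3.2) = exp(1.491) = 4.4424

4.44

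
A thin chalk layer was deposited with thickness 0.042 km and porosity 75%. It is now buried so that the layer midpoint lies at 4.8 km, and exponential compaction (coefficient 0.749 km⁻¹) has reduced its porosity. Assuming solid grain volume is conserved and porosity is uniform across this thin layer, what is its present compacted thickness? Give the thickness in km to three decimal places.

Porosity at 4.8 km: n = 0.75·exp(−0.749×4.8) = 0.0206
Solid-volume conservation: h(1−n) = h₀(1−n₀) ⇒ h = h₀·(1−n₀)/(1−n)
h = 0.042 × (1 − 0.75)/(1 − 0.0206) = 0.042 × 0.2553 = 0.0107 km

0.011 km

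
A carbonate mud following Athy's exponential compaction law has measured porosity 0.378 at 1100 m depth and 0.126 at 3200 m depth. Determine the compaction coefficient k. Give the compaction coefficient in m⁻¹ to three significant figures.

Working in km (1 km = 1000 m; k in km⁻¹ = k in m⁻¹ × 1000):
Athy: phi(Z) = phi₀ e^(−kZ) ⇒ phi₁/phi₂ = e^{k(Z₂−Z₁)} ⇒ k = ln(phi₁/phi₂)/(Z₂−Z₁)
k = ln(0.378/0.126) / (3.2 − 1.1) = ln(3) / 2.1 = 1.0986 / 2.1 = 0.5231 km⁻¹

0.000523 m⁻¹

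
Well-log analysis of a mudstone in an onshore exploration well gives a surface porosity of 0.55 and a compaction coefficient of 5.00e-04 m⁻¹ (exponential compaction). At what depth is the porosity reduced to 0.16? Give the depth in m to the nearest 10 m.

2470 m

Working in km (1 km = 1000 m; β in km⁻¹ = β in m⁻¹ × 1000):
Invert Athy's law: Z = ln(n₀/n) / β
Z = ln(0.55/0.16) / 0.5 = ln(3.438) / 0.5 = 1.2347 / 0.5 = 2.469 km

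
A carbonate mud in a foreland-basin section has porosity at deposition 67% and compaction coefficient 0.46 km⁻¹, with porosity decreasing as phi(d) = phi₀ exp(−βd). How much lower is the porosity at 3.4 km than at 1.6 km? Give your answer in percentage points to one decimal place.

phi(1.6) = 0.67·e^(−0.46×1.6) = 0.3209
phi(3.4) = 0.67·e^(−0.46×3.4) = 0.1402
Δphi = 0.3209 − 0.1402 = 0.1807

18.1 percentage points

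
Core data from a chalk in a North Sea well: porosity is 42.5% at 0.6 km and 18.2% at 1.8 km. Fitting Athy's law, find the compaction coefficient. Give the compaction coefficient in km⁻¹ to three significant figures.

0.707 km⁻¹

Athy: n(Z) = n₀ e^(−cZ) ⇒ n₁/n₂ = e^{c(Z₂−Z₁)} ⇒ c = ln(n₁/n₂)/(Z₂−Z₁)
c = ln(0.425/0.182) / (1.8 − 0.6) = ln(2.335) / 1.2 = 0.8481 / 1.2 = 0.7067 km⁻¹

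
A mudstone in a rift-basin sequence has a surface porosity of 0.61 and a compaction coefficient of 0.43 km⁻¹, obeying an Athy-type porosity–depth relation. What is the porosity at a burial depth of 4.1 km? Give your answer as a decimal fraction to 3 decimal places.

0.105

φ = φ₀·exp(−k·Z) = 0.61 × exp(−0.43 × 4.1) = 0.61 × exp(−1.763)
  = 0.61 × 0.1715 = 0.1046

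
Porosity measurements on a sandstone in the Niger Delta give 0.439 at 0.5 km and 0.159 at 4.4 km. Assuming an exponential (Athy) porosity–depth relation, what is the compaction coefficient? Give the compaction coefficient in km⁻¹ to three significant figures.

Athy: n(d) = n₀ e^(−kd) ⇒ n₁/n₂ = e^{k(d₂−d₁)} ⇒ k = ln(n₁/n₂)/(d₂−d₁)
k = ln(0.439/0.159) / (4.4 − 0.5) = ln(2.761) / 3.9 = 1.0156 / 3.9 = 0.2604 km⁻¹

0.260 km⁻¹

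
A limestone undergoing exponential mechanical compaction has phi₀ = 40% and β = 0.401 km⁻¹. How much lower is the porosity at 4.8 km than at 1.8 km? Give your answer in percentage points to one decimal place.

13.6 percentage points

phi(1.8) = 0.4·e^(−0.401×1.8) = 0.1944
phi(4.8) = 0.4·e^(−0.401×4.8) = 0.0584
Δphi = 0.1944 − 0.0584 = 0.1360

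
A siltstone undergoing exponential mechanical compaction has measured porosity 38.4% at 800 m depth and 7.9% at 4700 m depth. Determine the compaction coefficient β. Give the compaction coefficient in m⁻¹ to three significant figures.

0.000405 m⁻¹

Working in km (1 km = 1000 m; β in km⁻¹ = β in m⁻¹ × 1000):
Athy: phi(Z) = phi₀ e^(−βZ) ⇒ phi₁/phi₂ = e^{β(Z₂−Z₁)} ⇒ β = ln(phi₁/phi₂)/(Z₂−Z₁)
β = ln(0.384/0.079) / (4.7 − 0.8) = ln(4.861) / 3.9 = 1.5812 / 3.9 = 0.4054 km⁻¹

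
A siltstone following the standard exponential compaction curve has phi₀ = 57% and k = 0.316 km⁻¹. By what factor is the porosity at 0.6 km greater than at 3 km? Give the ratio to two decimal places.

phi(z₁)/phi(z₂) = e^(−k·z₁)/e^(−k·z₂) = e^{k(z₂−z₁)}
= exp(0.316 × 2.4) = exp(0.7584) = 2.1349

2.13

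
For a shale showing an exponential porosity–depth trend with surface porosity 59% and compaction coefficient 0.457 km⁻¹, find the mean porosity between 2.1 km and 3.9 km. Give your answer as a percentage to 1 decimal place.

15.4%

⟨phi⟩ = (1/(d₂−d₁)) ∫ phi₀ e^(−kd) dd = phi₀·(e^(−k·d₁) − e^(−k·d₂)) / (k·(d₂−d₁))
e^(−0.457×2.1) = 0.3830; e^(−0.457×3.9) = 0.1683
⟨phi⟩ = 0.59 × (0.3830 − 0.1683) / (0.457 × 1.8) = 0.59 × 0.2611 = 0.1540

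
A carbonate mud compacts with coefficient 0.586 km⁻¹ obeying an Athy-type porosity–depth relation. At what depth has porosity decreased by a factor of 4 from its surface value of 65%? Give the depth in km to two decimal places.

2.37 km

phi/phi₀ = 1/4 ⇒ exp(−k·Z) = 1/4 ⇒ Z = ln(4) / k
Z = 1.3863 / 0.586 = 2.366 km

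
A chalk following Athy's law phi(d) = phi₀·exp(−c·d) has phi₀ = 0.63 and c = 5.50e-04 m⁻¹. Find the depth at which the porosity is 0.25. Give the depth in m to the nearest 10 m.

1680 m

Working in km (1 km = 1000 m; c in km⁻¹ = c in m⁻¹ × 1000):
Invert Athy's law: d = ln(phi₀/phi) / c
d = ln(0.63/0.25) / 0.55 = ln(2.52) / 0.55 = 0.9243 / 0.55 = 1.680 km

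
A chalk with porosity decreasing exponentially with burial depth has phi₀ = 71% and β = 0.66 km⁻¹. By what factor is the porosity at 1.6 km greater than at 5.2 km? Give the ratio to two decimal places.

10.76

phi(d₁)/phi(d₂) = e^(−β·d₁)/e^(−β·d₂) = e^{β(d₂−d₁)}
= exp(0.66 × 3.6) = exp(2.376) = 10.7618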